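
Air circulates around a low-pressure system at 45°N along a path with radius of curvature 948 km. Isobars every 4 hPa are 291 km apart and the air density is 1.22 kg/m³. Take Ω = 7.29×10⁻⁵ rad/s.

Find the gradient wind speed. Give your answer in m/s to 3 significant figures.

Coriolis parameter at 45°N:
f = 2Ω sin φ = 2 × 7.29×10⁻⁵ × sin 45° = 1.03×10⁻⁴ s⁻¹
Pressure gradient: |∂P/∂n| = 400 Pa / 291000 m = 1.37×10⁻³ Pa/m
Geostrophic speed: V_g = |∂P/∂n|/(fρ) = 1.37×10⁻³/(1.03×10⁻⁴ × 1.22) = 10.9 m/s
Around a low, centrifugal force acts outward with Coriolis, so pressure-gradient force balances both:
(1/ρ)|∂P/∂n| = fV + V²/R  →  V² + fR·V − fR·V_g = 0
With fR = 1.03×10⁻⁴ × 948×10³ m = 97.7 m/s:
V = [−fR + √((fR)² + 4 fR V_g)]/2 = [−97.7 + √(97.7² + 4×97.7×10.9)]/2 = 9.92 m/s
Subgeostrophic (V < V_g = 10.9 m/s), as expected around a low.

9.92 m/s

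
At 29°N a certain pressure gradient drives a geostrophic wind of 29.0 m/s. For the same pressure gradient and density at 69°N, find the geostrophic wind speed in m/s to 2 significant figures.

With the same pressure gradient and density, V_g ∝ 1/f ∝ 1/sin φ.
V₂ = V₁ · sin φ₁ / sin φ₂ = 29.0 × sin 29° / sin 69°
V₂ = 29.0 × 0.4848/0.9336 = 15 m/s

15 m/s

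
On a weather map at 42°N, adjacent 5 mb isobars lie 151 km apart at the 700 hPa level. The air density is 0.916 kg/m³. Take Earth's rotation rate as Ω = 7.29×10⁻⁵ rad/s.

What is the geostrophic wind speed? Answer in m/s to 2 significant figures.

Coriolis parameter at 42°N:
f = 2Ω sin φ = 2 × 7.29×10⁻⁵ × sin 42° = 9.76×10⁻⁵ s⁻¹
Pressure gradient: |∂P/∂n| = 500 Pa / 151000 m = 3.31×10⁻³ Pa/m
Geostrophic balance (pressure-gradient force = Coriolis force):
V_g = (1/(fρ)) |∂P/∂n| = 3.31×10⁻³ / (9.76×10⁻⁵ × 0.916) = 37.1 m/s

37 m/s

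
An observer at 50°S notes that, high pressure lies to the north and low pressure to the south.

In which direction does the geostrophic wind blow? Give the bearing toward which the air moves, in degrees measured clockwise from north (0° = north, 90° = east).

The pressure-gradient force points toward the south (bearing 180°).
Geostrophic balance: in the Southern Hemisphere the Coriolis force deflects motion to the left, so the geostrophic wind blows 90° to the left of the pressure-gradient force (low pressure on the right).
Rotating 180° by 90° counterclockwise gives 090° — the wind blows toward the east.

090°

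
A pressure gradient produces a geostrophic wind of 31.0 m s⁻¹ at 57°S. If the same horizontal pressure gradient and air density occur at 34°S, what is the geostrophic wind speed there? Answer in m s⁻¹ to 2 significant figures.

46 m s⁻¹

With the same pressure gradient and density, V_g ∝ 1/f ∝ 1/sin φ.
V₂ = V₁ · sin φ₁ / sin φ₂ = 31.0 × sin 57° / sin 34°
V₂ = 31.0 × 0.8387/0.5592 = 46 m s⁻¹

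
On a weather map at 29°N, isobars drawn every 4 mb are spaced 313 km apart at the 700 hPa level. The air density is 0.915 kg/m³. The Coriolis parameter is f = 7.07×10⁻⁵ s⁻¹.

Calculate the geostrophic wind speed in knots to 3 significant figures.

Pressure gradient: |∂P/∂n| = 400 Pa / 313000 m = 1.28×10⁻³ Pa/m
Geostrophic balance (pressure-gradient force = Coriolis force):
V_g = (1/(fρ)) |∂P/∂n| = 1.28×10⁻³ / (7.07×10⁻⁵ × 0.915) = 19.8 m/s
Converting: 19.8 m/s × 1.944 = 38.4 knots

38.4 knots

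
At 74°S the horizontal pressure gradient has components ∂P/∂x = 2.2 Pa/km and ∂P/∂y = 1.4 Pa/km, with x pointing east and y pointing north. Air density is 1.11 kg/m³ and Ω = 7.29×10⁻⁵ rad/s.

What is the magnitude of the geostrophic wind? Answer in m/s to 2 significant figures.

17 m/s

Coriolis parameter at 74°S:
f = 2Ω sin φ = 2 × 7.29×10⁻⁵ × sin 74° = 1.40×10⁻⁴ s⁻¹
In the Southern Hemisphere f is negative: f = −1.40×10⁻⁴ s⁻¹.
Component geostrophic relations (x east, y north):
u_g = −(1/(fρ)) ∂P/∂y,  v_g = (1/(fρ)) ∂P/∂x
u_g = −(1.4×10⁻³)/(−1.40×10⁻⁴ × 1.11) = 9.00 m/s;  v_g = (2.2×10⁻³)/(−1.40×10⁻⁴ × 1.11) = −14.1 m/s
|V_g| = √(u_g² + v_g²) = 16.8 m/s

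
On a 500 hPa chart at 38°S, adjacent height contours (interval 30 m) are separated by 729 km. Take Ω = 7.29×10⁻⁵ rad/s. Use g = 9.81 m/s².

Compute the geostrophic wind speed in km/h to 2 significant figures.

Coriolis parameter at 38°S:
f = 2Ω sin φ = 2 × 7.29×10⁻⁵ × sin 38° = 8.98×10⁻⁵ s⁻¹
Height gradient: |∂Z/∂n| = 30 m / 729000 m = 4.12×10⁻⁵
On a pressure surface, geostrophic balance gives V_g = (g/f)|∂Z/∂n|:
V_g = 9.81 × 4.12×10⁻⁵ / 8.98×10⁻⁵ = 4.50 m/s
Converting: 4.50 m/s × 3.6 = 16 km/h

16 km/h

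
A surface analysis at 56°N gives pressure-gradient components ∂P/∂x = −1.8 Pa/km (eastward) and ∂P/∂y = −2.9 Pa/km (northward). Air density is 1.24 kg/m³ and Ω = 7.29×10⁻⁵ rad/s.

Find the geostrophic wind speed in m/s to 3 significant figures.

Coriolis parameter at 56°N:
f = 2Ω sin φ = 2 × 7.29×10⁻⁵ × sin 56° = 1.21×10⁻⁴ s⁻¹
Component geostrophic relations (x east, y north):
u_g = −(1/(fρ)) ∂P/∂y,  v_g = (1/(fρ)) ∂P/∂x
u_g = −(−2.9×10⁻³)/(1.21×10⁻⁴ × 1.24) = 19.3 m/s;  v_g = (−1.8×10⁻³)/(1.21×10⁻⁴ × 1.24) = −12.0 m/s
|V_g| = √(u_g² + v_g²) = 22.8 m/s

22.8 m/s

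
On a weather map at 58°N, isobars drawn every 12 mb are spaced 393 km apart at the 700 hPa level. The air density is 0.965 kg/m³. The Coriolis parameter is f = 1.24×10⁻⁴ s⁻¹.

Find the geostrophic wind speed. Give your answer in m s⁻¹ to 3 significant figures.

Pressure gradient: |∂P/∂n| = 1200 Pa / 393000 m = 3.05×10⁻³ Pa/m
Geostrophic balance (pressure-gradient force = Coriolis force):
V_g = (1/(fρ)) |∂P/∂n| = 3.05×10⁻³ / (1.24×10⁻⁴ × 0.965) = 25.5 m/s

25.5 m s⁻¹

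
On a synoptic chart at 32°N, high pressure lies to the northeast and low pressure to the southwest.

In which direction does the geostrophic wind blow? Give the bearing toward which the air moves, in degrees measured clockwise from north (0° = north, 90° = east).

315°

The pressure-gradient force points toward the southwest (bearing 225°).
Geostrophic balance: in the Northern Hemisphere the Coriolis force deflects motion to the right, so the geostrophic wind blows 90° to the right of the pressure-gradient force (low pressure on the left).
Rotating 225° by 90° clockwise gives 315° — the wind blows toward the northwest.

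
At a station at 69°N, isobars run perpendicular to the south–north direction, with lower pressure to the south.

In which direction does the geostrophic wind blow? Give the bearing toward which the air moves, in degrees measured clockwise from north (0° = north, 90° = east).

The pressure-gradient force points toward the south (bearing 180°).
Geostrophic balance: in the Northern Hemisphere the Coriolis force deflects motion to the right, so the geostrophic wind blows 90° to the right of the pressure-gradient force (low pressure on the left).
Rotating 180° by 90° clockwise gives 270° — the wind blows toward the west.

270°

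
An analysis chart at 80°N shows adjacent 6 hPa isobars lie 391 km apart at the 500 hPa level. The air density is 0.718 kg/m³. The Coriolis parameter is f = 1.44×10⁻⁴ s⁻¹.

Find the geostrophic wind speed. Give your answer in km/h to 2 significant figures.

53 km/h

Pressure gradient: |∂P/∂n| = 600 Pa / 391000 m = 1.53×10⁻³ Pa/m
Geostrophic balance (pressure-gradient force = Coriolis force):
V_g = (1/(fρ)) |∂P/∂n| = 1.53×10⁻³ / (1.44×10⁻⁴ × 0.718) = 14.8 m/s
Converting: 14.8 m/s × 3.6 = 53 km/h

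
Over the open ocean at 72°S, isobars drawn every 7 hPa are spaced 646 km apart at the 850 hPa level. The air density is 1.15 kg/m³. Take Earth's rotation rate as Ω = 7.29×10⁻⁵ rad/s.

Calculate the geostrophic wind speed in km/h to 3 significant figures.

24.5 km/h

Coriolis parameter at 72°S:
f = 2Ω sin φ = 2 × 7.29×10⁻⁵ × sin 72° = 1.39×10⁻⁴ s⁻¹
Pressure gradient: |∂P/∂n| = 700 Pa / 646000 m = 1.08×10⁻³ Pa/m
Geostrophic balance (pressure-gradient force = Coriolis force):
V_g = (1/(fρ)) |∂P/∂n| = 1.08×10⁻³ / (1.39×10⁻⁴ × 1.15) = 6.80 m/s
Converting: 6.80 m/s × 3.6 = 24.5 km/h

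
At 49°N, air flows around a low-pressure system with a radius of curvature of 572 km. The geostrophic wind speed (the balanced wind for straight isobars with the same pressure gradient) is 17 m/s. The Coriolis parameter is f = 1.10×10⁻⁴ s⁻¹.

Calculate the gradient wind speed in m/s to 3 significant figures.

13.9 m/s

Around a low, centrifugal force acts outward with Coriolis, so pressure-gradient force balances both:
(1/ρ)|∂P/∂n| = fV + V²/R  →  V² + fR·V − fR·V_g = 0
With fR = 1.10×10⁻⁴ × 572×10³ m = 62.9 m/s:
V = [−fR + √((fR)² + 4 fR V_g)]/2 = [−62.9 + √(62.9² + 4×62.9×17)]/2 = 13.9 m/s
Subgeostrophic (V < V_g = 17 m/s), as expected around a low.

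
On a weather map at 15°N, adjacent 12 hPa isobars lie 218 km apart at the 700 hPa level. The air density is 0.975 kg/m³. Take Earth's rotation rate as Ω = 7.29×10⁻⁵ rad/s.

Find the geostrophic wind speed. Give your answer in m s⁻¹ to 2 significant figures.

150 m s⁻¹

Coriolis parameter at 15°N:
f = 2Ω sin φ = 2 × 7.29×10⁻⁵ × sin 15° = 3.77×10⁻⁵ s⁻¹
Pressure gradient: |∂P/∂n| = 1200 Pa / 218000 m = 5.50×10⁻³ Pa/m
Geostrophic balance (pressure-gradient force = Coriolis force):
V_g = (1/(fρ)) |∂P/∂n| = 5.50×10⁻³ / (3.77×10⁻⁵ × 0.975) = 150 m/s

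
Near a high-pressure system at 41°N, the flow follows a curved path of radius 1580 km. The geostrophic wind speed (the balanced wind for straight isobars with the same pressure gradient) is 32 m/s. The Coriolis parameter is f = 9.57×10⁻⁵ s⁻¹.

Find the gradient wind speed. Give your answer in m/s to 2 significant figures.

46 m/s

Around a high, pressure-gradient force acts outward with centrifugal, so Coriolis balances both:
fV = (1/ρ)|∂P/∂n| + V²/R  →  V² − fR·V + fR·V_g = 0
With fR = 9.57×10⁻⁵ × 1580×10³ m = 151 m/s:
V = [fR − √((fR)² − 4 fR V_g)]/2 = [151 − √(151² − 4×151×32)]/2 = 46 m/s
Supergeostrophic (V > V_g = 32 m/s), as expected around a high.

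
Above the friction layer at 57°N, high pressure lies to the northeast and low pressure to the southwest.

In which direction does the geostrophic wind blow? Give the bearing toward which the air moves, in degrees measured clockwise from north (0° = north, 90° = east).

315°

The pressure-gradient force points toward the southwest (bearing 225°).
Geostrophic balance: in the Northern Hemisphere the Coriolis force deflects motion to the right, so the geostrophic wind blows 90° to the right of the pressure-gradient force (low pressure on the left).
Rotating 225° by 90° clockwise gives 315° — the wind blows toward the northwest.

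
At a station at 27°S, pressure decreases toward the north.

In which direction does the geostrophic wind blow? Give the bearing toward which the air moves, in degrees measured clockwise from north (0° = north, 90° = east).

The pressure-gradient force points toward the north (bearing 000°).
Geostrophic balance: in the Southern Hemisphere the Coriolis force deflects motion to the left, so the geostrophic wind blows 90° to the left of the pressure-gradient force (low pressure on the right).
Rotating 000° by 90° counterclockwise gives 270° — the wind blows toward the west.

270°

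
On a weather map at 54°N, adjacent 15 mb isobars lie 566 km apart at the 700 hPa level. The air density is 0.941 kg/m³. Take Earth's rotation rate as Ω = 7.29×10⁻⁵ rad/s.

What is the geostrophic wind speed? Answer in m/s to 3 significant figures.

Coriolis parameter at 54°N:
f = 2Ω sin φ = 2 × 7.29×10⁻⁵ × sin 54° = 1.18×10⁻⁴ s⁻¹
Pressure gradient: |∂P/∂n| = 1500 Pa / 566000 m = 2.65×10⁻³ Pa/m
Geostrophic balance (pressure-gradient force = Coriolis force):
V_g = (1/(fρ)) |∂P/∂n| = 2.65×10⁻³ / (1.18×10⁻⁴ × 0.941) = 23.9 m/s

23.9 m/s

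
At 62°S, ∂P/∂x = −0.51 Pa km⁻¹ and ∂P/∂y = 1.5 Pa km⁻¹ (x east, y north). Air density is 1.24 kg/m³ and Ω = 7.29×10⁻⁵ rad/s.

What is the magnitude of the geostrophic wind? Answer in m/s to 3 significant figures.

Coriolis parameter at 62°S:
f = 2Ω sin φ = 2 × 7.29×10⁻⁵ × sin 62° = 1.29×10⁻⁴ s⁻¹
In the Southern Hemisphere f is negative: f = −1.29×10⁻⁴ s⁻¹.
Component geostrophic relations (x east, y north):
u_g = −(1/(fρ)) ∂P/∂y,  v_g = (1/(fρ)) ∂P/∂x
u_g = −(1.5×10⁻³)/(−1.29×10⁻⁴ × 1.24) = 9.40 m/s;  v_g = (−0.51×10⁻³)/(−1.29×10⁻⁴ × 1.24) = 3.19 m/s
|V_g| = √(u_g² + v_g²) = 9.93 m/s

9.93 m/s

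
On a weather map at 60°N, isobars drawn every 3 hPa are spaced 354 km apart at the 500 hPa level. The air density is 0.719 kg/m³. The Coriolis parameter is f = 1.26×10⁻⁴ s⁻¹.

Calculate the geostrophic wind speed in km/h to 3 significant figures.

33.7 km/h

Pressure gradient: |∂P/∂n| = 300 Pa / 354000 m = 8.47×10⁻⁴ Pa/m
Geostrophic balance (pressure-gradient force = Coriolis force):
V_g = (1/(fρ)) |∂P/∂n| = 8.47×10⁻⁴ / (1.26×10⁻⁴ × 0.719) = 9.35 m/s
Converting: 9.35 m/s × 3.6 = 33.7 km/h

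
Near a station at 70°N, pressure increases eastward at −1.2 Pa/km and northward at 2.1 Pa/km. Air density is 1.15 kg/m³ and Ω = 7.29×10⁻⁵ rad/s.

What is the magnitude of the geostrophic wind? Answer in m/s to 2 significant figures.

15 m/s

Coriolis parameter at 70°N:
f = 2Ω sin φ = 2 × 7.29×10⁻⁵ × sin 70° = 1.37×10⁻⁴ s⁻¹
Component geostrophic relations (x east, y north):
u_g = −(1/(fρ)) ∂P/∂y,  v_g = (1/(fρ)) ∂P/∂x
u_g = −(2.1×10⁻³)/(1.37×10⁻⁴ × 1.15) = −13.3 m/s;  v_g = (−1.2×10⁻³)/(1.37×10⁻⁴ × 1.15) = −7.62 m/s
|V_g| = √(u_g² + v_g²) = 15.4 m/s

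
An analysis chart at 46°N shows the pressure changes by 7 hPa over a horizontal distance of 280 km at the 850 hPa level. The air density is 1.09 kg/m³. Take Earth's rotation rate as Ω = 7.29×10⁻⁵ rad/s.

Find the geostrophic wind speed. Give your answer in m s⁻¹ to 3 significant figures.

21.9 m s⁻¹

Coriolis parameter at 46°N:
f = 2Ω sin φ = 2 × 7.29×10⁻⁵ × sin 46° = 1.05×10⁻⁴ s⁻¹
Pressure gradient: |∂P/∂n| = 700 Pa / 280000 m = 2.50×10⁻³ Pa/m
Geostrophic balance (pressure-gradient force = Coriolis force):
V_g = (1/(fρ)) |∂P/∂n| = 2.50×10⁻³ / (1.05×10⁻⁴ × 1.09) = 21.9 m/s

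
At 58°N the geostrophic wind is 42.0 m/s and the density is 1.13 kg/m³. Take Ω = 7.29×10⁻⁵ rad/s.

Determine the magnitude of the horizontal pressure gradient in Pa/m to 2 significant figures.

Coriolis parameter at 58°N:
f = 2Ω sin φ = 2 × 7.29×10⁻⁵ × sin 58° = 1.24×10⁻⁴ s⁻¹
Geostrophic balance rearranged: |∂P/∂n| = f ρ V_g
|∂P/∂n| = 1.24×10⁻⁴ × 1.13 × 42.0 = 5.87×10⁻³ Pa/m

5.9×10⁻³ Pa/m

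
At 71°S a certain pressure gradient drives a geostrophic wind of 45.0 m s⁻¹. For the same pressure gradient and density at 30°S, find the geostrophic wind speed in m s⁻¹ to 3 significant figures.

85.1 m s⁻¹

With the same pressure gradient and density, V_g ∝ 1/f ∝ 1/sin φ.
V₂ = V₁ · sin φ₁ / sin φ₂ = 45.0 × sin 71° / sin 30°
V₂ = 45.0 × 0.9455/0.5000 = 85.1 m s⁻¹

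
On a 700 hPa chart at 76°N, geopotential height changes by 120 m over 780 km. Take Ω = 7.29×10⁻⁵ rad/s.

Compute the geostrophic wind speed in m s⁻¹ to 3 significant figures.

Coriolis parameter at 76°N:
f = 2Ω sin φ = 2 × 7.29×10⁻⁵ × sin 76° = 1.41×10⁻⁴ s⁻¹
Height gradient: |∂Z/∂n| = 120 m / 780000 m = 1.54×10⁻⁴
On a pressure surface, geostrophic balance gives V_g = (g/f)|∂Z/∂n|:
V_g = 9.81 × 1.54×10⁻⁴ / 1.41×10⁻⁴ = 10.7 m/s

10.7 m s⁻¹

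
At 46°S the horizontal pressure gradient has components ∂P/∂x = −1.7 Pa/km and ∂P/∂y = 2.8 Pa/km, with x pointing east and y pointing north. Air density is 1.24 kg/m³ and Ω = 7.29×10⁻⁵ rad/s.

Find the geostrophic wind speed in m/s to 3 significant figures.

Coriolis parameter at 46°S:
f = 2Ω sin φ = 2 × 7.29×10⁻⁵ × sin 46° = 1.05×10⁻⁴ s⁻¹
In the Southern Hemisphere f is negative: f = −1.05×10⁻⁴ s⁻¹.
Component geostrophic relations (x east, y north):
u_g = −(1/(fρ)) ∂P/∂y,  v_g = (1/(fρ)) ∂P/∂x
u_g = −(2.8×10⁻³)/(−1.05×10⁻⁴ × 1.24) = 21.5 m/s;  v_g = (−1.7×10⁻³)/(−1.05×10⁻⁴ × 1.24) = 13.1 m/s
|V_g| = √(u_g² + v_g²) = 25.2 m/s

25.2 m/s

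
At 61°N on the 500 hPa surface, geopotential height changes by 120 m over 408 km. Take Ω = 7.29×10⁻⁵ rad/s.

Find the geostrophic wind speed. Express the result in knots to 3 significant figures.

44.0 knots

Coriolis parameter at 61°N:
f = 2Ω sin φ = 2 × 7.29×10⁻⁵ × sin 61° = 1.28×10⁻⁴ s⁻¹
Height gradient: |∂Z/∂n| = 120 m / 408000 m = 2.94×10⁻⁴
On a pressure surface, geostrophic balance gives V_g = (g/f)|∂Z/∂n|:
V_g = 9.81 × 2.94×10⁻⁴ / 1.28×10⁻⁴ = 22.6 m/s
Converting: 22.6 m/s × 1.944 = 44.0 knots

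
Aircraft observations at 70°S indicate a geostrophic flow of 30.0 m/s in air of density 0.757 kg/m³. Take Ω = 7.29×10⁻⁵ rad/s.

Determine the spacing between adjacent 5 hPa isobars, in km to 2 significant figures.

160 km

Coriolis parameter at 70°S:
f = 2Ω sin φ = 2 × 7.29×10⁻⁵ × sin 70° = 1.37×10⁻⁴ s⁻¹
Geostrophic balance rearranged: |∂P/∂n| = f ρ V_g
|∂P/∂n| = 1.37×10⁻⁴ × 0.757 × 30.0 = 3.11×10⁻³ Pa/m
Isobar spacing: Δn = ΔP/|∂P/∂n| = 500 Pa / 3.11×10⁻³ Pa/m = 160698 m ≈ 160 km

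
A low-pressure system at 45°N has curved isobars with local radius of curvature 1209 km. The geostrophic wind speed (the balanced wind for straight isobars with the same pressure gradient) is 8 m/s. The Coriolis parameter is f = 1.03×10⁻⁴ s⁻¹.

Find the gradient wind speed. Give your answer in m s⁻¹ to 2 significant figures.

7.5 m s⁻¹

Around a low, centrifugal force acts outward with Coriolis, so pressure-gradient force balances both:
(1/ρ)|∂P/∂n| = fV + V²/R  →  V² + fR·V − fR·V_g = 0
With fR = 1.03×10⁻⁴ × 1209×10³ m = 125 m/s:
V = [−fR + √((fR)² + 4 fR V_g)]/2 = [−125 + √(125² + 4×125×8)]/2 = 7.54 m/s
Subgeostrophic (V < V_g = 8 m/s), as expected around a low.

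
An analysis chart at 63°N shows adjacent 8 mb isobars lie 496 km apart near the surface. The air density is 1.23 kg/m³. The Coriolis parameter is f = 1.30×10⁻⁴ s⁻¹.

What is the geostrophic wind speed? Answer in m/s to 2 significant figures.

10 m/s

Pressure gradient: |∂P/∂n| = 800 Pa / 496000 m = 1.61×10⁻³ Pa/m
Geostrophic balance (pressure-gradient force = Coriolis force):
V_g = (1/(fρ)) |∂P/∂n| = 1.61×10⁻³ / (1.30×10⁻⁴ × 1.23) = 10.1 m/s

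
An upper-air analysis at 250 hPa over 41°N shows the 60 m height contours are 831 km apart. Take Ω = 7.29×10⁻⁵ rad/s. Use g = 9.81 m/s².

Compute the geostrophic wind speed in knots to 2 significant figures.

Coriolis parameter at 41°N:
f = 2Ω sin φ = 2 × 7.29×10⁻⁵ × sin 41° = 9.57×10⁻⁵ s⁻¹
Height gradient: |∂Z/∂n| = 60 m / 831000 m = 7.22×10⁻⁵
On a pressure surface, geostrophic balance gives V_g = (g/f)|∂Z/∂n|:
V_g = 9.81 × 7.22×10⁻⁵ / 9.57×10⁻⁵ = 7.40 m/s
Converting: 7.40 m/s × 1.944 = 14 knots

14 knots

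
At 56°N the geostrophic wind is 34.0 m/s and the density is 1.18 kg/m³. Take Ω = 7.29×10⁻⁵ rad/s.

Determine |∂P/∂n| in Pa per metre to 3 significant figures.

Coriolis parameter at 56°N:
f = 2Ω sin φ = 2 × 7.29×10⁻⁵ × sin 56° = 1.21×10⁻⁴ s⁻¹
Geostrophic balance rearranged: |∂P/∂n| = f ρ V_g
|∂P/∂n| = 1.21×10⁻⁴ × 1.18 × 34.0 = 4.85×10⁻³ Pa/m

4.85×10⁻³ Pa/m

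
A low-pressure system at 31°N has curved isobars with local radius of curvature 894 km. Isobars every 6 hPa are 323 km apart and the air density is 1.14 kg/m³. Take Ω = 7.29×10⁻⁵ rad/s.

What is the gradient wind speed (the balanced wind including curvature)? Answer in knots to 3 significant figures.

Coriolis parameter at 31°N:
f = 2Ω sin φ = 2 × 7.29×10⁻⁵ × sin 31° = 7.51×10⁻⁵ s⁻¹
Pressure gradient: |∂P/∂n| = 600 Pa / 323000 m = 1.86×10⁻³ Pa/m
Geostrophic speed: V_g = |∂P/∂n|/(fρ) = 1.86×10⁻³/(7.51×10⁻⁵ × 1.14) = 21.7 m/s
Around a low, centrifugal force acts outward with Coriolis, so pressure-gradient force balances both:
(1/ρ)|∂P/∂n| = fV + V²/R  →  V² + fR·V − fR·V_g = 0
With fR = 7.51×10⁻⁵ × 894×10³ m = 67.1 m/s:
V = [−fR + √((fR)² + 4 fR V_g)]/2 = [−67.1 + √(67.1² + 4×67.1×21.7)]/2 = 17.3 m/s
Subgeostrophic (V < V_g = 21.7 m/s), as expected around a low.
Converting: 17.3 m/s × 1.944 = 33.6 knots

33.6 knots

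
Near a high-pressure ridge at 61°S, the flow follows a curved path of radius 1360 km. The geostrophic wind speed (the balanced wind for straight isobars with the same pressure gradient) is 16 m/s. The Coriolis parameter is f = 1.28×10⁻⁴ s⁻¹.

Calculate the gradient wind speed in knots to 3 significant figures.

Around a high, pressure-gradient force acts outward with centrifugal, so Coriolis balances both:
fV = (1/ρ)|∂P/∂n| + V²/R  →  V² − fR·V + fR·V_g = 0
With fR = 1.28×10⁻⁴ × 1360×10³ m = 174 m/s:
V = [fR − √((fR)² − 4 fR V_g)]/2 = [174 − √(174² − 4×174×16)]/2 = 17.8 m/s
Supergeostrophic (V > V_g = 16 m/s), as expected around a high.
Converting: 17.8 m/s × 1.944 = 34.6 knots

34.6 knots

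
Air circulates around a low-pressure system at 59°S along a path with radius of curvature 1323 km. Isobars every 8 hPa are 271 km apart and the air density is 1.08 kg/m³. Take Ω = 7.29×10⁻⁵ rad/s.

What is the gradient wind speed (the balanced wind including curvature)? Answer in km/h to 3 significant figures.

Coriolis parameter at 59°S:
f = 2Ω sin φ = 2 × 7.29×10⁻⁵ × sin 59° = 1.25×10⁻⁴ s⁻¹
Pressure gradient: |∂P/∂n| = 800 Pa / 271000 m = 2.95×10⁻³ Pa/m
Geostrophic speed: V_g = |∂P/∂n|/(fρ) = 2.95×10⁻³/(1.25×10⁻⁴ × 1.08) = 21.9 m/s
Around a low, centrifugal force acts outward with Coriolis, so pressure-gradient force balances both:
(1/ρ)|∂P/∂n| = fV + V²/R  →  V² + fR·V − fR·V_g = 0
With fR = 1.25×10⁻⁴ × 1323×10³ m = 165 m/s:
V = [−fR + √((fR)² + 4 fR V_g)]/2 = [−165 + √(165² + 4×165×21.9)]/2 = 19.6 m/s
Subgeostrophic (V < V_g = 21.9 m/s), as expected around a low.
Converting: 19.6 m/s × 3.6 = 70.4 km/h

70.4 km/h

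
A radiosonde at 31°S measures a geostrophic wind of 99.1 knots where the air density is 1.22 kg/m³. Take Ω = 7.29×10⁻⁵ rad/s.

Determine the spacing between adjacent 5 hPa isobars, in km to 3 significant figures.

107 km

Coriolis parameter at 31°S:
f = 2Ω sin φ = 2 × 7.29×10⁻⁵ × sin 31° = 7.51×10⁻⁵ s⁻¹
Wind speed in SI: 99.1 knots = 51.0 m/s
Geostrophic balance rearranged: |∂P/∂n| = f ρ V_g
|∂P/∂n| = 7.51×10⁻⁵ × 1.22 × 51.0 = 4.67×10⁻³ Pa/m
Isobar spacing: Δn = ΔP/|∂P/∂n| = 500 Pa / 4.67×10⁻³ Pa/m = 107054 m ≈ 107 km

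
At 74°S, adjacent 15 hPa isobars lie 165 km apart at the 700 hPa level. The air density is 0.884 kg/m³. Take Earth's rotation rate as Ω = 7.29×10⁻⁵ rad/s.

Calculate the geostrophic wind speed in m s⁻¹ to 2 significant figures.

Coriolis parameter at 74°S:
f = 2Ω sin φ = 2 × 7.29×10⁻⁵ × sin 74° = 1.40×10⁻⁴ s⁻¹
Pressure gradient: |∂P/∂n| = 1500 Pa / 165000 m = 9.09×10⁻³ Pa/m
Geostrophic balance (pressure-gradient force = Coriolis force):
V_g = (1/(fρ)) |∂P/∂n| = 9.09×10⁻³ / (1.40×10⁻⁴ × 0.884) = 73.4 m/s

73 m s⁻¹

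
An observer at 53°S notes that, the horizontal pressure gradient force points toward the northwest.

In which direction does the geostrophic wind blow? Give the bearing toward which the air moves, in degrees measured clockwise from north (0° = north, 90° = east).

The pressure-gradient force points toward the northwest (bearing 315°).
Geostrophic balance: in the Southern Hemisphere the Coriolis force deflects motion to the left, so the geostrophic wind blows 90° to the left of the pressure-gradient force (low pressure on the right).
Rotating 315° by 90° counterclockwise gives 225° — the wind blows toward the southwest.

225°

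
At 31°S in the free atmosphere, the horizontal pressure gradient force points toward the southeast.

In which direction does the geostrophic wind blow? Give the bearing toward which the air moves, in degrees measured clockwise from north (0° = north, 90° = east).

045°

The pressure-gradient force points toward the southeast (bearing 135°).
Geostrophic balance: in the Southern Hemisphere the Coriolis force deflects motion to the left, so the geostrophic wind blows 90° to the left of the pressure-gradient force (low pressure on the right).
Rotating 135° by 90° counterclockwise gives 045° — the wind blows toward the northeast.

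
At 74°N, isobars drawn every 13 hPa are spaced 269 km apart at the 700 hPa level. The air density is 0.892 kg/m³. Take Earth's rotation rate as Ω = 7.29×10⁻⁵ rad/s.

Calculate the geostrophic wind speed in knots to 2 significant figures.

75 knots

Coriolis parameter at 74°N:
f = 2Ω sin φ = 2 × 7.29×10⁻⁵ × sin 74° = 1.40×10⁻⁴ s⁻¹
Pressure gradient: |∂P/∂n| = 1300 Pa / 269000 m = 4.83×10⁻³ Pa/m
Geostrophic balance (pressure-gradient force = Coriolis force):
V_g = (1/(fρ)) |∂P/∂n| = 4.83×10⁻³ / (1.40×10⁻⁴ × 0.892) = 38.7 m/s
Converting: 38.7 m/s × 1.944 = 75 knots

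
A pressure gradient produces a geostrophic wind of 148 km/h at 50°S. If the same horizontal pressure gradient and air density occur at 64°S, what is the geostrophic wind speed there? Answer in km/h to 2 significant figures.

130 km/h

With the same pressure gradient and density, V_g ∝ 1/f ∝ 1/sin φ.
V₂ = V₁ · sin φ₁ / sin φ₂ = 148 × sin 50° / sin 64°
V₂ = 148 × 0.7660/0.8988 = 130 km/h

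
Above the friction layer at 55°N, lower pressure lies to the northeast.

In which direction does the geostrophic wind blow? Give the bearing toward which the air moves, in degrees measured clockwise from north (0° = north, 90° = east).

The pressure-gradient force points toward the northeast (bearing 045°).
Geostrophic balance: in the Northern Hemisphere the Coriolis force deflects motion to the right, so the geostrophic wind blows 90° to the right of the pressure-gradient force (low pressure on the left).
Rotating 045° by 90° clockwise gives 135° — the wind blows toward the southeast.

135°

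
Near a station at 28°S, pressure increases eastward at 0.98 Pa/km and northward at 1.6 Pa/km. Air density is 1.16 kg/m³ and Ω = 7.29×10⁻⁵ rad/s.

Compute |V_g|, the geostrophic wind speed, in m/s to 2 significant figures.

24 m/s

Coriolis parameter at 28°S:
f = 2Ω sin φ = 2 × 7.29×10⁻⁵ × sin 28° = 6.84×10⁻⁵ s⁻¹
In the Southern Hemisphere f is negative: f = −6.84×10⁻⁵ s⁻¹.
Component geostrophic relations (x east, y north):
u_g = −(1/(fρ)) ∂P/∂y,  v_g = (1/(fρ)) ∂P/∂x
u_g = −(1.6×10⁻³)/(−6.84×10⁻⁵ × 1.16) = 20.2 m/s;  v_g = (0.98×10⁻³)/(−6.84×10⁻⁵ × 1.16) = −12.3 m/s
|V_g| = √(u_g² + v_g²) = 23.6 m/s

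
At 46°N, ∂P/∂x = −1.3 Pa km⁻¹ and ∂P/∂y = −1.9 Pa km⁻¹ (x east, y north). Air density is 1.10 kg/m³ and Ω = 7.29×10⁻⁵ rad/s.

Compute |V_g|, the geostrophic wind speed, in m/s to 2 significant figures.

20 m/s

Coriolis parameter at 46°N:
f = 2Ω sin φ = 2 × 7.29×10⁻⁵ × sin 46° = 1.05×10⁻⁴ s⁻¹
Component geostrophic relations (x east, y north):
u_g = −(1/(fρ)) ∂P/∂y,  v_g = (1/(fρ)) ∂P/∂x
u_g = −(−1.9×10⁻³)/(1.05×10⁻⁴ × 1.10) = 16.5 m/s;  v_g = (−1.3×10⁻³)/(1.05×10⁻⁴ × 1.10) = −11.3 m/s
|V_g| = √(u_g² + v_g²) = 20.0 m/s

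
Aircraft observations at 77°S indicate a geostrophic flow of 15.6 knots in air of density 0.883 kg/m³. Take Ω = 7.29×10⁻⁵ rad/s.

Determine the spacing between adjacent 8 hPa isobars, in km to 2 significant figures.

Coriolis parameter at 77°S:
f = 2Ω sin φ = 2 × 7.29×10⁻⁵ × sin 77° = 1.42×10⁻⁴ s⁻¹
Wind speed in SI: 15.6 knots = 8.03 m/s
Geostrophic balance rearranged: |∂P/∂n| = f ρ V_g
|∂P/∂n| = 1.42×10⁻⁴ × 0.883 × 8.03 = 1.01×10⁻³ Pa/m
Isobar spacing: Δn = ΔP/|∂P/∂n| = 800 Pa / 1.01×10⁻³ Pa/m = 794667 m ≈ 790 km

790 km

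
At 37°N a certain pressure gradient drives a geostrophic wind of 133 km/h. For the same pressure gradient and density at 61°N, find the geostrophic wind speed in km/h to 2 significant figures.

92 km/h

With the same pressure gradient and density, V_g ∝ 1/f ∝ 1/sin φ.
V₂ = V₁ · sin φ₁ / sin φ₂ = 133 × sin 37° / sin 61°
V₂ = 133 × 0.6018/0.8746 = 92 km/h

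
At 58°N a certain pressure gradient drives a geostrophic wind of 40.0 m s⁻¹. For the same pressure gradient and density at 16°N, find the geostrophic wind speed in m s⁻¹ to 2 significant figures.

120 m s⁻¹

With the same pressure gradient and density, V_g ∝ 1/f ∝ 1/sin φ.
V₂ = V₁ · sin φ₁ / sin φ₂ = 40.0 × sin 58° / sin 16°
V₂ = 40.0 × 0.8480/0.2756 = 120 m s⁻¹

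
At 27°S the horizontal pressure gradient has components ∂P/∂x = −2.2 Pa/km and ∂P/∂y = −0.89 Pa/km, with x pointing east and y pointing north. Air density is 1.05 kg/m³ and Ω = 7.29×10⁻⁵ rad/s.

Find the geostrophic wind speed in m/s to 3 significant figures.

34.1 m/s

Coriolis parameter at 27°S:
f = 2Ω sin φ = 2 × 7.29×10⁻⁵ × sin 27° = 6.62×10⁻⁵ s⁻¹
In the Southern Hemisphere f is negative: f = −6.62×10⁻⁵ s⁻¹.
Component geostrophic relations (x east, y north):
u_g = −(1/(fρ)) ∂P/∂y,  v_g = (1/(fρ)) ∂P/∂x
u_g = −(−0.89×10⁻³)/(−6.62×10⁻⁵ × 1.05) = −12.8 m/s;  v_g = (−2.2×10⁻³)/(−6.62×10⁻⁵ × 1.05) = 31.7 m/s
|V_g| = √(u_g² + v_g²) = 34.1 m/s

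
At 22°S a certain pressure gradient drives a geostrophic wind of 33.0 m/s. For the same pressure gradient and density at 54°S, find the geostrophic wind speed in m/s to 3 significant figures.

15.3 m/s

With the same pressure gradient and density, V_g ∝ 1/f ∝ 1/sin φ.
V₂ = V₁ · sin φ₁ / sin φ₂ = 33.0 × sin 22° / sin 54°
V₂ = 33.0 × 0.3746/0.8090 = 15.3 m/s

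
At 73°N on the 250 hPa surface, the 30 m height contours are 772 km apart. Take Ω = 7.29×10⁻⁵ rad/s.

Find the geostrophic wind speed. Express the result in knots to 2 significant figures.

Coriolis parameter at 73°N:
f = 2Ω sin φ = 2 × 7.29×10⁻⁵ × sin 73° = 1.39×10⁻⁴ s⁻¹
Height gradient: |∂Z/∂n| = 30 m / 772000 m = 3.89×10⁻⁵
On a pressure surface, geostrophic balance gives V_g = (g/f)|∂Z/∂n|:
V_g = 9.81 × 3.89×10⁻⁵ / 1.39×10⁻⁴ = 2.73 m/s
Converting: 2.73 m/s × 1.944 = 5.3 knots

5.3 knots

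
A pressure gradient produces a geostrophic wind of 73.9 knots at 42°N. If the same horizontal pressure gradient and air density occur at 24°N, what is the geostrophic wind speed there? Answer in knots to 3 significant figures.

With the same pressure gradient and density, V_g ∝ 1/f ∝ 1/sin φ.
V₂ = V₁ · sin φ₁ / sin φ₂ = 73.9 × sin 42° / sin 24°
V₂ = 73.9 × 0.6691/0.4067 = 122 knots

122 knots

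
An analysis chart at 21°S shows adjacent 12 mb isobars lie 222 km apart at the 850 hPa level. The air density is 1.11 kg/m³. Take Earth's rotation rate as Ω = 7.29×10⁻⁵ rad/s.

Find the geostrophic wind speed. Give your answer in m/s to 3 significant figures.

Coriolis parameter at 21°S:
f = 2Ω sin φ = 2 × 7.29×10⁻⁵ × sin 21° = 5.23×10⁻⁵ s⁻¹
Pressure gradient: |∂P/∂n| = 1200 Pa / 222000 m = 5.41×10⁻³ Pa/m
Geostrophic balance (pressure-gradient force = Coriolis force):
V_g = (1/(fρ)) |∂P/∂n| = 5.41×10⁻³ / (5.23×10⁻⁵ × 1.11) = 93.2 m/s

93.2 m/s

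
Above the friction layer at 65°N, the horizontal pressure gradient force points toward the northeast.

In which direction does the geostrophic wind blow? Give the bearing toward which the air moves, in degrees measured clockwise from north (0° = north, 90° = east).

135°

The pressure-gradient force points toward the northeast (bearing 045°).
Geostrophic balance: in the Northern Hemisphere the Coriolis force deflects motion to the right, so the geostrophic wind blows 90° to the right of the pressure-gradient force (low pressure on the left).
Rotating 045° by 90° clockwise gives 135° — the wind blows toward the southeast.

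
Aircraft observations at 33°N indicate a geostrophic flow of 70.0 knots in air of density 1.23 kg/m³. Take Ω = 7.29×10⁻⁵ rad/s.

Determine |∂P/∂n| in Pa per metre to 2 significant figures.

Coriolis parameter at 33°N:
f = 2Ω sin φ = 2 × 7.29×10⁻⁵ × sin 33° = 7.94×10⁻⁵ s⁻¹
Wind speed in SI: 70.0 knots = 36.0 m/s
Geostrophic balance rearranged: |∂P/∂n| = f ρ V_g
|∂P/∂n| = 7.94×10⁻⁵ × 1.23 × 36.0 = 3.52×10⁻³ Pa/m

3.5×10⁻³ Pa/m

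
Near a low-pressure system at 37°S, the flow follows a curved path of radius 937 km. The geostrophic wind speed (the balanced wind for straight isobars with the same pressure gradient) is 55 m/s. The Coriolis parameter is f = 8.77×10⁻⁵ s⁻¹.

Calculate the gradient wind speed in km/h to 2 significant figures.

140 km/h

Around a low, centrifugal force acts outward with Coriolis, so pressure-gradient force balances both:
(1/ρ)|∂P/∂n| = fV + V²/R  →  V² + fR·V − fR·V_g = 0
With fR = 8.77×10⁻⁵ × 937×10³ m = 82.2 m/s:
V = [−fR + √((fR)² + 4 fR V_g)]/2 = [−82.2 + √(82.2² + 4×82.2×55)]/2 = 37.7 m/s
Subgeostrophic (V < V_g = 55 m/s), as expected around a low.
Converting: 37.7 m/s × 3.6 = 140 km/h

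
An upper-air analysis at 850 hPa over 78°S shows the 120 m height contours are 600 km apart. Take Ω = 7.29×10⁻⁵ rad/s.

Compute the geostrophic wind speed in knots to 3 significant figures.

26.7 knots

Coriolis parameter at 78°S:
f = 2Ω sin φ = 2 × 7.29×10⁻⁵ × sin 78° = 1.43×10⁻⁴ s⁻¹
Height gradient: |∂Z/∂n| = 120 m / 600000 m = 2.00×10⁻⁴
On a pressure surface, geostrophic balance gives V_g = (g/f)|∂Z/∂n|:
V_g = 9.81 × 2.00×10⁻⁴ / 1.43×10⁻⁴ = 13.8 m/s
Converting: 13.8 m/s × 1.944 = 26.7 knots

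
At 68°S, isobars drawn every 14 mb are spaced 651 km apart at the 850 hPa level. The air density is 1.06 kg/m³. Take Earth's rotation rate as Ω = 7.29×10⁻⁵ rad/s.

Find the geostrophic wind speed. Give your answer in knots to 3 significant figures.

29.2 knots

Coriolis parameter at 68°S:
f = 2Ω sin φ = 2 × 7.29×10⁻⁵ × sin 68° = 1.35×10⁻⁴ s⁻¹
Pressure gradient: |∂P/∂n| = 1400 Pa / 651000 m = 2.15×10⁻³ Pa/m
Geostrophic balance (pressure-gradient force = Coriolis force):
V_g = (1/(fρ)) |∂P/∂n| = 2.15×10⁻³ / (1.35×10⁻⁴ × 1.06) = 15.0 m/s
Converting: 15.0 m/s × 1.944 = 29.2 knots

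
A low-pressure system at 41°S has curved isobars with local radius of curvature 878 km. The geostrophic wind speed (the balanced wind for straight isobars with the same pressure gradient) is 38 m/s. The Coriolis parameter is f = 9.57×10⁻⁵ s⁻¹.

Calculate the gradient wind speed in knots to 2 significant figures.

Around a low, centrifugal force acts outward with Coriolis, so pressure-gradient force balances both:
(1/ρ)|∂P/∂n| = fV + V²/R  →  V² + fR·V − fR·V_g = 0
With fR = 9.57×10⁻⁵ × 878×10³ m = 84.0 m/s:
V = [−fR + √((fR)² + 4 fR V_g)]/2 = [−84.0 + √(84.0² + 4×84.0×38)]/2 = 28.4 m/s
Subgeostrophic (V < V_g = 38 m/s), as expected around a low.
Converting: 28.4 m/s × 1.944 = 55 knots

55 knots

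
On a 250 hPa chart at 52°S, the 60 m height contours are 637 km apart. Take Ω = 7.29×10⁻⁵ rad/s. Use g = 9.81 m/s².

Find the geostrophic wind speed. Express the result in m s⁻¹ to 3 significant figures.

8.04 m s⁻¹

Coriolis parameter at 52°S:
f = 2Ω sin φ = 2 × 7.29×10⁻⁵ × sin 52° = 1.15×10⁻⁴ s⁻¹
Height gradient: |∂Z/∂n| = 60 m / 637000 m = 9.42×10⁻⁵
On a pressure surface, geostrophic balance gives V_g = (g/f)|∂Z/∂n|:
V_g = 9.81 × 9.42×10⁻⁵ / 1.15×10⁻⁴ = 8.04 m/s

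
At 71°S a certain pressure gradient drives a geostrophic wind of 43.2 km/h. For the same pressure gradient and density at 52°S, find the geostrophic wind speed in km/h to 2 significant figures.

With the same pressure gradient and density, V_g ∝ 1/f ∝ 1/sin φ.
V₂ = V₁ · sin φ₁ / sin φ₂ = 43.2 × sin 71° / sin 52°
V₂ = 43.2 × 0.9455/0.7880 = 52 km/h

52 km/h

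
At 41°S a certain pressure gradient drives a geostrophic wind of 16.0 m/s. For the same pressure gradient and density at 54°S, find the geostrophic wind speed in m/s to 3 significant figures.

13.0 m/s

With the same pressure gradient and density, V_g ∝ 1/f ∝ 1/sin φ.
V₂ = V₁ · sin φ₁ / sin φ₂ = 16.0 × sin 41° / sin 54°
V₂ = 16.0 × 0.6561/0.8090 = 13.0 m/s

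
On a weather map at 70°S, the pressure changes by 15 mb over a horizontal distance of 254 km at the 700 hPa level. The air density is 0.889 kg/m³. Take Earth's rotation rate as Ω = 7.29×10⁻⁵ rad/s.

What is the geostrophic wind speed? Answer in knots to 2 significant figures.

Coriolis parameter at 70°S:
f = 2Ω sin φ = 2 × 7.29×10⁻⁵ × sin 70° = 1.37×10⁻⁴ s⁻¹
Pressure gradient: |∂P/∂n| = 1500 Pa / 254000 m = 5.91×10⁻³ Pa/m
Geostrophic balance (pressure-gradient force = Coriolis force):
V_g = (1/(fρ)) |∂P/∂n| = 5.91×10⁻³ / (1.37×10⁻⁴ × 0.889) = 48.5 m/s
Converting: 48.5 m/s × 1.944 = 94 knots

94 knots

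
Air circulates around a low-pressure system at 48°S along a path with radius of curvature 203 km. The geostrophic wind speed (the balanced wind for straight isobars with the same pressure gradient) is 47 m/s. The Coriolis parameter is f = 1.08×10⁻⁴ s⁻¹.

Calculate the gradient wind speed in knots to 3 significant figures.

Around a low, centrifugal force acts outward with Coriolis, so pressure-gradient force balances both:
(1/ρ)|∂P/∂n| = fV + V²/R  →  V² + fR·V − fR·V_g = 0
With fR = 1.08×10⁻⁴ × 203×10³ m = 21.9 m/s:
V = [−fR + √((fR)² + 4 fR V_g)]/2 = [−21.9 + √(21.9² + 4×21.9×47)]/2 = 23 m/s
Subgeostrophic (V < V_g = 47 m/s), as expected around a low.
Converting: 23 m/s × 1.944 = 44.6 knots

44.6 knots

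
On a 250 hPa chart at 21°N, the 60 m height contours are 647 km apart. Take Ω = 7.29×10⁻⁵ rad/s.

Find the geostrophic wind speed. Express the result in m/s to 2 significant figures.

Coriolis parameter at 21°N:
f = 2Ω sin φ = 2 × 7.29×10⁻⁵ × sin 21° = 5.23×10⁻⁵ s⁻¹
Height gradient: |∂Z/∂n| = 60 m / 647000 m = 9.27×10⁻⁵
On a pressure surface, geostrophic balance gives V_g = (g/f)|∂Z/∂n|:
V_g = 9.81 × 9.27×10⁻⁵ / 5.23×10⁻⁵ = 17.4 m/s

17 m/s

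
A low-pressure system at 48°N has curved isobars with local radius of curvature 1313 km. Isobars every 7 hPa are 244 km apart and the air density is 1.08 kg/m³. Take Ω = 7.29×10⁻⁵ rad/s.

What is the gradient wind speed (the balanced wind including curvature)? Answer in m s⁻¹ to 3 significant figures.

21.3 m s⁻¹

Coriolis parameter at 48°N:
f = 2Ω sin φ = 2 × 7.29×10⁻⁵ × sin 48° = 1.08×10⁻⁴ s⁻¹
Pressure gradient: |∂P/∂n| = 700 Pa / 244000 m = 2.87×10⁻³ Pa/m
Geostrophic speed: V_g = |∂P/∂n|/(fρ) = 2.87×10⁻³/(1.08×10⁻⁴ × 1.08) = 24.5 m/s
Around a low, centrifugal force acts outward with Coriolis, so pressure-gradient force balances both:
(1/ρ)|∂P/∂n| = fV + V²/R  →  V² + fR·V − fR·V_g = 0
With fR = 1.08×10⁻⁴ × 1313×10³ m = 142 m/s:
V = [−fR + √((fR)² + 4 fR V_g)]/2 = [−142 + √(142² + 4×142×24.5)]/2 = 21.3 m/s
Subgeostrophic (V < V_g = 24.5 m/s), as expected around a low.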